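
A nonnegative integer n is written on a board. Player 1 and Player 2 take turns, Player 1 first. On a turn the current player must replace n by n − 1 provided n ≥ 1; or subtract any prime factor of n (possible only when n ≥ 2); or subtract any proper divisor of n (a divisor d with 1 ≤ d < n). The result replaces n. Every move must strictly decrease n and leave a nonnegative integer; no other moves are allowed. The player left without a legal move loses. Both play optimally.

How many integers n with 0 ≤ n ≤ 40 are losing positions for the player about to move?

9

Work bottom-up. With no move the player to move loses. Otherwise the position is W if at least one move leads to an L position for the opponent, and L if every move leads to a W.
n=0: no move → L
n=1: W (go to 0, an L position)
n=2: W (go to 0, an L position)
n=3: W (go to 0, an L position)
n=4: L (options 2(W), 3(W) are all W)
n=5: W (go to 0, an L position)
n=6: W (go to 4, an L position)
n=7: W (go to 0, an L position)
n=8: W (go to 4, an L position)
n=9: L (options 6(W), 8(W) are all W)
n=10: W (go to 9, an L position)
n=11: W (go to 0, an L position)
n=12: W (go to 9, an L position)
n=13: W (go to 0, an L position)
n=14: L (options 7(W), 12(W), 13(W) are all W)
n=15: W (go to 14, an L position)
n=16: W (go to 14, an L position)
n=17: W (go to 0, an L position)
n=18: W (go to 9, an L position)
n=19: W (go to 0, an L position)
n=20: L (options 10(W), 15(W), 16(W), 18(W), 19(W) are all W)
n=21: W (go to 14, an L position)
n=22: W (go to 20, an L position)
n=23: W (go to 0, an L position)
n=24: W (go to 20, an L position)
n=25: W (go to 20, an L position)
n=26: L (options 13(W), 24(W), 25(W) are all W)
n=27: W (go to 26, an L position)
n=28: W (go to 14, an L position)
n=29: W (go to 0, an L position)
n=30: W (go to 20, an L position)
n=31: W (go to 0, an L position)
n=32: L (options 16(W), 24(W), 28(W), 30(W), 31(W) are all W)
n=33: W (go to 32, an L position)
n=34: W (go to 32, an L position)
n=35: L (options 28(W), 30(W), 34(W) are all W)
n=36: W (go to 32, an L position)
n=37: W (go to 0, an L position)
n=38: L (options 19(W), 36(W), 37(W) are all W)
n=39: W (go to 26, an L position)
n=40: W (go to 20, an L position)
L entries with 0 ≤ n ≤ 40: n = 0, 4, 9, 14, 20, 26, 32, 35, 38; that makes 9.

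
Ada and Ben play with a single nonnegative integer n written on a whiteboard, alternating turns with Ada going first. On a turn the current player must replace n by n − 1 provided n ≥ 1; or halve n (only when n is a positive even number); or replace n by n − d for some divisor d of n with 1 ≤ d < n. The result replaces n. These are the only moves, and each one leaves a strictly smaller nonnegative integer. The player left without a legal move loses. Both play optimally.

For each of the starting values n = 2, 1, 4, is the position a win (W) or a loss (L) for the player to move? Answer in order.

Classify positions by backward induction: terminal positions (no move available) are L. From any other position, the mover wins iff some move reaches an L.
n=0: no move → L
n=1: →0(L), so W
n=2: →1(W) only, which is W, so L
n=3: →2(L), so W
n=4: →2(L), so W

2: L, 1: W, 4: W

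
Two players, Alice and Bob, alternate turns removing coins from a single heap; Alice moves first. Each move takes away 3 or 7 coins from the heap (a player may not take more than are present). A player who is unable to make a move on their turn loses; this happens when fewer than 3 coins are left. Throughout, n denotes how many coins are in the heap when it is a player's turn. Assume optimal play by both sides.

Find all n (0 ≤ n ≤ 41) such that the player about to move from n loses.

Compute win/loss labels from the base case upward. A position with no move is L. Any other position is W if it can reach an L in one move, else L.
n=0: no move → L
n=1: no move → L
n=2: no move → L
n=3: →0(L), so W
n=4: →1(L), so W
n=5: →2(L), so W
n=6: →3(W) only, which is W, so L
n=7: →0(L), so W
n=8: →1(L), so W
n=9: →6(L), so W
n=10: →7(W), 3(W) — all W, so L
n=11: →8(W), 4(W) — all W, so L
n=12: →9(W), 5(W) — all W, so L
n=13: →10(L), so W
n=14: →11(L), so W
n=15: →12(L), so W
n=16: →13(W), 9(W) — all W, so L
n=17: →10(L), so W
n=18: →11(L), so W
n=19: →16(L), so W
n=20: →17(W), 13(W) — all W, so L
n=21: →18(W), 14(W) — all W, so L
n=22: →19(W), 15(W) — all W, so L
n=23: →20(L), so W
n=24: →21(L), so W
n=25: →22(L), so W
n=26: →23(W), 19(W) — all W, so L
n=27: →20(L), so W
n=28: →21(L), so W
n=29: →26(L), so W
n=30: →27(W), 23(W) — all W, so L
n=31: →28(W), 24(W) — all W, so L
n=32: →29(W), 25(W) — all W, so L
n=33: →30(L), so W
n=34: →31(L), so W
n=35: →32(L), so W
n=36: →33(W), 29(W) — all W, so L
n=37: →30(L), so W
n=38: →31(L), so W
n=39: →36(L), so W
n=40: →37(W), 33(W) — all W, so L
n=41: →38(W), 34(W) — all W, so L
Reading off the rows marked L gives the requested list; there are 18 such values of n.

0, 1, 2, 6, 10, 11, 12, 16, 20, 21, 22, 26, 30, 31, 32, 36, 40, 41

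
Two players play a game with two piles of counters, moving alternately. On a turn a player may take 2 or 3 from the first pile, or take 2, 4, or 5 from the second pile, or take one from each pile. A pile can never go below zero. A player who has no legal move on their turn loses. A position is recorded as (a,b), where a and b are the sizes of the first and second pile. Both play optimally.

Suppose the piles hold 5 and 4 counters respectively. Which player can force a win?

The first player wins.

Compute win/loss labels from the base case upward. A position with no move is L. Any other position is W if it can reach an L in one move, else L.
No move ever increases a pile, so every position that can arise here has a ≤ 5 and b ≤ 4; it is enough to label the cells with 0 ≤ a ≤ 5 and 0 ≤ b ≤ 4.
Every move lowers a or b (never raises either), so fill the grid row by row in increasing a, and left to right within a row: each cell's successors are then already labelled.
      b=0  b=1  b=2  b=3  b=4
a=0:    L    L    W    W    W
a=1:    L    W    W    L    W
a=2:    W    W    L    L    W
a=3:    W    W    L    W    W
a=4:    W    L    W    W    L
a=5:    L    L    W    W    W
Cells with no legal move (terminal, hence L): (0,0), (0,1), (1,0).
The remaining L cells, each justified by listing all of its moves:
(1,3): only reaches (1,1)(W), (0,2)(W), all W → L
(2,2): only reaches (0,2)(W), (2,0)(W), (1,1)(W), all W → L
(2,3): only reaches (0,3)(W), (2,1)(W), (1,2)(W), all W → L
(3,2): only reaches (1,2)(W), (0,2)(W), (3,0)(W), (2,1)(W), all W → L
(4,1): only reaches (2,1)(W), (1,1)(W), (3,0)(W), all W → L
(4,4): only reaches (2,4)(W), (1,4)(W), (4,2)(W), (4,0)(W), (3,3)(W), all W → L
(5,0): only reaches (3,0)(W), (2,0)(W), all W → L
(5,1): only reaches (3,1)(W), (2,1)(W), (4,0)(W), all W → L
Every other cell has at least one move into one of the L cells above, so it is W.
From (5,4) the player to move can move to (5,0), reaching an L position.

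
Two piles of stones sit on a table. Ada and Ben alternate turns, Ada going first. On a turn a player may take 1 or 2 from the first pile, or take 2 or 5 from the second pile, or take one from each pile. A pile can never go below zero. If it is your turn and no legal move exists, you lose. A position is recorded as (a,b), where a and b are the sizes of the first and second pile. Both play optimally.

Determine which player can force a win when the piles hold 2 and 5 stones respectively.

Positions with no move are L. A position that does have a move is losing for the player to move precisely when every available move leads to a winning position for the opponent. Fill in the labels:
No move ever increases a pile, so every position that can arise here has a ≤ 2 and b ≤ 5; it is enough to label the cells with 0 ≤ a ≤ 2 and 0 ≤ b ≤ 5.
Every move lowers a or b (never raises either), so fill the grid row by row in increasing a, and left to right within a row: each cell's successors are then already labelled.
      b=0  b=1  b=2  b=3  b=4  b=5
a=0:    L    L    W    W    L    W
a=1:    W    W    W    L    W    W
a=2:    W    W    L    W    W    L
Cells with no legal move (terminal, hence L): (0,0), (0,1).
The remaining L cells, each justified by listing all of its moves:
(0,4): only reaches (0,2)(W), which is W → L
(1,3): only reaches (0,3)(W), (1,1)(W), (0,2)(W), all W → L
(2,2): only reaches (1,2)(W), (0,2)(W), (2,0)(W), (1,1)(W), all W → L
(2,5): only reaches (1,5)(W), (0,5)(W), (2,3)(W), (2,0)(W), (1,4)(W), all W → L
Every other cell has at least one move into one of the L cells above, so it is W.
Every move from (2,5) reaches a W position, so the mover loses.

Ben wins.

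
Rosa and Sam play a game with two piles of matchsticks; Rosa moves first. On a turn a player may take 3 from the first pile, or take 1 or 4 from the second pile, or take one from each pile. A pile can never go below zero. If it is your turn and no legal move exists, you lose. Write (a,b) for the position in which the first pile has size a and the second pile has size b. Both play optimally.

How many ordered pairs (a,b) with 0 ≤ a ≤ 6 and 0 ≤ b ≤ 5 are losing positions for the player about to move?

Compute win/loss labels from the base case upward. A position with no move is L. Any other position is W if it can reach an L in one move, else L.
Every move lowers a or b (never raises either), so fill the grid row by row in increasing a, and left to right within a row: each cell's successors are then already labelled.
      b=0  b=1  b=2  b=3  b=4  b=5
a=0:    L    W    L    W    W    L
a=1:    L    W    L    W    W    L
a=2:    L    W    L    W    W    L
a=3:    W    W    W    W    L    W
a=4:    W    L    W    L    W    W
a=5:    W    L    W    L    W    W
a=6:    L    W    W    L    W    L
Cells with no legal move (terminal, hence L): (0,0), (1,0), (2,0).
The remaining L cells, each justified by listing all of its moves:
(0,2): →(0,1)(W) only, which is W, so L
(0,5): →(0,4)(W), (0,1)(W) — all W, so L
(1,2): →(1,1)(W), (0,1)(W) — all W, so L
(1,5): →(1,4)(W), (1,1)(W), (0,4)(W) — all W, so L
(2,2): →(2,1)(W), (1,1)(W) — all W, so L
(2,5): →(2,4)(W), (2,1)(W), (1,4)(W) — all W, so L
(3,4): →(0,4)(W), (3,3)(W), (3,0)(W), (2,3)(W) — all W, so L
(4,1): →(1,1)(W), (4,0)(W), (3,0)(W) — all W, so L
(4,3): →(1,3)(W), (4,2)(W), (3,2)(W) — all W, so L
(5,1): →(2,1)(W), (5,0)(W), (4,0)(W) — all W, so L
(5,3): →(2,3)(W), (5,2)(W), (4,2)(W) — all W, so L
(6,0): →(3,0)(W) only, which is W, so L
(6,3): →(3,3)(W), (6,2)(W), (5,2)(W) — all W, so L
(6,5): →(3,5)(W), (6,4)(W), (6,1)(W), (5,4)(W) — all W, so L
Every other cell has at least one move into one of the L cells above, so it is W.
L cells per row: a=0: 3, a=1: 3, a=2: 3, a=3: 1, a=4: 2, a=5: 2, a=6: 3; total 17.

17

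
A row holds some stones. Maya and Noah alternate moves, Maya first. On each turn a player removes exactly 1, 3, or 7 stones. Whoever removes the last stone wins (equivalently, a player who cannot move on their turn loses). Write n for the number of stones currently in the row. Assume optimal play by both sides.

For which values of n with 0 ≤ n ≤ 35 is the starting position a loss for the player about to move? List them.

0, 2, 4, 6, 8, 10, 12, 14, 16, 18, 20, 22, 24, 26, 28, 30, 32, 34

Work bottom-up. With no move the player to move loses. Otherwise the position is W if at least one move leads to an L position for the opponent, and L if every move leads to a W.
n=0: no move → L
n=1: W (go to 0, an L position)
n=2: L (sole option 1(W) is W)
n=3: W (go to 2, an L position)
n=4: L (options 3(W), 1(W) are all W)
n=5: W (go to 4, an L position)
n=6: L (options 5(W), 3(W) are all W)
n=7: W (go to 6, an L position)
n=8: L (options 7(W), 5(W), 1(W) are all W)
n=9: W (go to 8, an L position)
n=10: L (options 9(W), 7(W), 3(W) are all W)
n=11: W (go to 10, an L position)
n=12: L (options 11(W), 9(W), 5(W) are all W)
n=13: W (go to 12, an L position)
n=14: L (options 13(W), 11(W), 7(W) are all W)
n=15: W (go to 14, an L position)
n=16: L (options 15(W), 13(W), 9(W) are all W)
n=17: W (go to 16, an L position)
n=18: L (options 17(W), 15(W), 11(W) are all W)
n=19: W (go to 18, an L position)
n=20: L (options 19(W), 17(W), 13(W) are all W)
n=21: W (go to 20, an L position)
n=22: L (options 21(W), 19(W), 15(W) are all W)
n=23: W (go to 22, an L position)
n=24: L (options 23(W), 21(W), 17(W) are all W)
n=25: W (go to 24, an L position)
n=26: L (options 25(W), 23(W), 19(W) are all W)
n=27: W (go to 26, an L position)
n=28: L (options 27(W), 25(W), 21(W) are all W)
n=29: W (go to 28, an L position)
n=30: L (options 29(W), 27(W), 23(W) are all W)
n=31: W (go to 30, an L position)
n=32: L (options 31(W), 29(W), 25(W) are all W)
n=33: W (go to 32, an L position)
n=34: L (options 33(W), 31(W), 27(W) are all W)
n=35: W (go to 34, an L position)
The losing starting values of n are exactly the entries labelled L in this table (18 of them).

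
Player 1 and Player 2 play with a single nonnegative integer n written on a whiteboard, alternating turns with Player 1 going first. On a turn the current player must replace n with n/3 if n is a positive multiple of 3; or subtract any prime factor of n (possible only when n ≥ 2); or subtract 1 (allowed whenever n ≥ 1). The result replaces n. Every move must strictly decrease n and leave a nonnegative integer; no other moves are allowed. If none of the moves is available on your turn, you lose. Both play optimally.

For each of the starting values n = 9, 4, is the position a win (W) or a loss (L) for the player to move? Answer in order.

Use the standard recursion: the mover loses at a terminal position; elsewhere, the mover wins exactly when some move hands the opponent an L position.
n=0: no move → L
n=1: reaches L-position 0 → W
n=2: reaches L-position 0 → W
n=3: reaches L-position 0 → W
n=4: only reaches 2(W), 3(W), all W → L
n=5: reaches L-position 0 → W
n=6: reaches L-position 4 → W
n=7: reaches L-position 0 → W
n=8: only reaches 6(W), 7(W), all W → L
n=9: reaches L-position 8 → W

9: W, 4: L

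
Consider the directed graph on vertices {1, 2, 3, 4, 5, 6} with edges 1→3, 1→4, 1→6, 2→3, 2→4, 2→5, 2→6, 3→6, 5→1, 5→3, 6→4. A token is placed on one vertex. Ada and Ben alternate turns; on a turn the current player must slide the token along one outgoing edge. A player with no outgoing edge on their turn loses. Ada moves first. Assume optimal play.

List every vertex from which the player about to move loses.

Positions with no move are L. A position that does have a move is losing for the player to move precisely when every available move leads to a winning position for the opponent. Fill in the labels:
Every edge goes from a vertex to one that appears earlier in the order 4, 6, 3, 1, 5, 2, so processing vertices in that order labels each vertex after all of its successors.
4: no outgoing edge → L
6: can move to 4, which is L ⇒ W
3: the only move is to 6(W), a W ⇒ L
1: can move to 3, which is L ⇒ W
5: can move to 3, which is L ⇒ W
2: can move to 3, which is L ⇒ W
Reading off the rows marked L gives the requested list; there are 2 such vertices.

3, 4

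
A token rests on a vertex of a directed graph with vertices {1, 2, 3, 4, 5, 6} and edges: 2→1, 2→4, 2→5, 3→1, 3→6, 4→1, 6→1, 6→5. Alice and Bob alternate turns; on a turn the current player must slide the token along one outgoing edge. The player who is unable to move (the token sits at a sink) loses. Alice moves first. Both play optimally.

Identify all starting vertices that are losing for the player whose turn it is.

1, 5

Work bottom-up. With no move the player to move loses. Otherwise the position is W if at least one move leads to an L position for the opponent, and L if every move leads to a W.
Every edge goes from a vertex to one that appears earlier in the order 5, 1, 4, 6, 2, 3, so processing vertices in that order labels each vertex after all of its successors.
5: no outgoing edge → L
1: no outgoing edge → L
4: W (go to 1, an L position)
6: W (go to 1, an L position)
2: W (go to 1, an L position)
3: W (go to 1, an L position)
Reading off the rows marked L gives the requested list; there are 2 such vertices.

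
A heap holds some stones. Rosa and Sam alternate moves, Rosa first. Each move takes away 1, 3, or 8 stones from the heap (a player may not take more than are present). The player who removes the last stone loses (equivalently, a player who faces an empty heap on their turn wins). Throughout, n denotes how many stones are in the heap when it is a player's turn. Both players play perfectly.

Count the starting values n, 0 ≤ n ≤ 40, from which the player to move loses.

16

Work bottom-up. With no move the player to move wins. Otherwise the position is W if at least one move leads to an L position for the opponent, and L if every move leads to a W.
n=0: no move; the opponent has just taken the last stone and therefore loses → W
n=1: →0(W) only, which is W, so L
n=2: →1(L), so W
n=3: →2(W), 0(W) — all W, so L
n=4: →3(L), so W
n=5: →4(W), 2(W) — all W, so L
n=6: →5(L), so W
n=7: →6(W), 4(W) — all W, so L
n=8: →7(L), so W
n=9: →1(L), so W
n=10: →7(L), so W
n=11: →3(L), so W
n=12: →11(W), 9(W), 4(W) — all W, so L
n=13: →12(L), so W
n=14: →13(W), 11(W), 6(W) — all W, so L
n=15: →14(L), so W
n=16: →15(W), 13(W), 8(W) — all W, so L
n=17: →16(L), so W
n=18: →17(W), 15(W), 10(W) — all W, so L
n=19: →18(L), so W
n=20: →12(L), so W
n=21: →18(L), so W
n=22: →14(L), so W
n=23: →22(W), 20(W), 15(W) — all W, so L
n=24: →23(L), so W
n=25: →24(W), 22(W), 17(W) — all W, so L
n=26: →25(L), so W
n=27: →26(W), 24(W), 19(W) — all W, so L
n=28: →27(L), so W
n=29: →28(W), 26(W), 21(W) — all W, so L
n=30: →29(L), so W
n=31: →23(L), so W
n=32: →29(L), so W
n=33: →25(L), so W
n=34: →33(W), 31(W), 26(W) — all W, so L
n=35: →34(L), so W
n=36: →35(W), 33(W), 28(W) — all W, so L
n=37: →36(L), so W
n=38: →37(W), 35(W), 30(W) — all W, so L
n=39: →38(L), so W
n=40: →39(W), 37(W), 32(W) — all W, so L
L entries with 0 ≤ n ≤ 40: n = 1, 3, 5, 7, 12, 14, 16, 18, 23, 25, 27, 29, 34, 36, 38, 40; that makes 16.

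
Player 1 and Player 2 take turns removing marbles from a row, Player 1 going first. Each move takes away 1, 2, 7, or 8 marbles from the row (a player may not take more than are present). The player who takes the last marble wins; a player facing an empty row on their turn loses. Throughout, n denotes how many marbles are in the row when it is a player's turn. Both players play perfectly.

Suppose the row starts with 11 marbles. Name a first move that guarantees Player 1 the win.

Classify positions by backward induction: terminal positions (no move available) are L. From any other position, the mover wins iff some move reaches an L.
n=0: no move → L
n=1: W (go to 0, an L position)
n=2: W (go to 0, an L position)
n=3: L (options 2(W), 1(W) are all W)
n=4: W (go to 3, an L position)
n=5: W (go to 3, an L position)
n=6: L (options 5(W), 4(W) are all W)
n=7: W (go to 6, an L position)
n=8: W (go to 6, an L position)
n=9: L (options 8(W), 7(W), 2(W), 1(W) are all W)
n=10: W (go to 9, an L position)
n=11: W (go to 9, an L position)
From 11, the L positions reachable in one move are: 9, 3. Any move reaching one of these is winning.

Remove 2, leaving 9.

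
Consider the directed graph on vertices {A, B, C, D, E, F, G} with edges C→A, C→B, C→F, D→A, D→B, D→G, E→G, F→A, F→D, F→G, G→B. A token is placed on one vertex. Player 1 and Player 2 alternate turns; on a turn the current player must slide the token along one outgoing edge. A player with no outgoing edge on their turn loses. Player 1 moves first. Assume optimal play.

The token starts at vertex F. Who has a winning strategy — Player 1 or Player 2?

Player 1 wins.

Classify positions by backward induction: terminal positions (no move available) are L. From any other position, the mover wins iff some move reaches an L.
Every edge goes from a vertex to one that appears earlier in the order A, B, G, D, E, F, C, so processing vertices in that order labels each vertex after all of its successors.
A: no outgoing edge → L
B: no outgoing edge → L
G: W (go to B, an L position)
D: W (go to B, an L position)
E: L (sole option G(W) is W)
F: W (go to A, an L position)
C: W (go to B, an L position)
From F Player 1 can move to A, reaching an L position.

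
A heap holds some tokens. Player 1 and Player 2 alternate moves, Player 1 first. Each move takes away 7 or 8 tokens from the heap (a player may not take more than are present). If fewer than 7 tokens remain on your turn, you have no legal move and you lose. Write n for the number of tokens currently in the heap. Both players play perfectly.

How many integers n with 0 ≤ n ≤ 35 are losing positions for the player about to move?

Use the standard recursion: the mover loses at a terminal position; elsewhere, the mover wins exactly when some move hands the opponent an L position.
n=0: no move → L
n=1: no move → L
n=2: no move → L
n=3: no move → L
n=4: no move → L
n=5: no move → L
n=6: no move → L
n=7: can move to 0, which is L ⇒ W
n=8: can move to 1, which is L ⇒ W
n=9: can move to 2, which is L ⇒ W
n=10: can move to 3, which is L ⇒ W
n=11: can move to 4, which is L ⇒ W
n=12: can move to 5, which is L ⇒ W
n=13: can move to 6, which is L ⇒ W
n=14: can move to 6, which is L ⇒ W
n=15: moves to 8(W), 7(W); every one is W ⇒ L
n=16: moves to 9(W), 8(W); every one is W ⇒ L
n=17: moves to 10(W), 9(W); every one is W ⇒ L
n=18: moves to 11(W), 10(W); every one is W ⇒ L
n=19: moves to 12(W), 11(W); every one is W ⇒ L
n=20: moves to 13(W), 12(W); every one is W ⇒ L
n=21: moves to 14(W), 13(W); every one is W ⇒ L
n=22: can move to 15, which is L ⇒ W
n=23: can move to 16, which is L ⇒ W
n=24: can move to 17, which is L ⇒ W
n=25: can move to 18, which is L ⇒ W
n=26: can move to 19, which is L ⇒ W
n=27: can move to 20, which is L ⇒ W
n=28: can move to 21, which is L ⇒ W
n=29: can move to 21, which is L ⇒ W
n=30: moves to 23(W), 22(W); every one is W ⇒ L
n=31: moves to 24(W), 23(W); every one is W ⇒ L
n=32: moves to 25(W), 24(W); every one is W ⇒ L
n=33: moves to 26(W), 25(W); every one is W ⇒ L
n=34: moves to 27(W), 26(W); every one is W ⇒ L
n=35: moves to 28(W), 27(W); every one is W ⇒ L
L entries with 0 ≤ n ≤ 35: n = 0, 1, 2, 3, 4, 5, 6, 15, 16, 17, 18, 19, 20, 21, 30, 31, 32, 33, 34, 35; that makes 20.

20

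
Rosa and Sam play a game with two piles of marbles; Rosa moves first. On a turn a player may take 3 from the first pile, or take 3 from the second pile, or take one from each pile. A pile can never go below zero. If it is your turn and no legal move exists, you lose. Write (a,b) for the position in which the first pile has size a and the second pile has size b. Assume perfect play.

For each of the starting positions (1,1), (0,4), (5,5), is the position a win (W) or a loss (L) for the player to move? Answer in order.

Classify positions by backward induction: terminal positions (no move available) are L. From any other position, the mover wins iff some move reaches an L.
No move ever increases a pile, so every position that can arise here has a ≤ 5 and b ≤ 5; it is enough to label the cells with 0 ≤ a ≤ 5 and 0 ≤ b ≤ 5.
Every move lowers a or b (never raises either), so fill the grid row by row in increasing a, and left to right within a row: each cell's successors are then already labelled.
      b=0  b=1  b=2  b=3  b=4  b=5
a=0:    L    L    L    W    W    W
a=1:    L    W    W    W    L    L
a=2:    L    W    L    W    L    W
a=3:    W    W    W    W    L    W
a=4:    W    L    L    L    W    W
a=5:    W    L    W    W    W    L
Cells with no legal move (terminal, hence L): (0,0), (0,1), (0,2), (1,0), (2,0).
The remaining L cells, each justified by listing all of its moves:
(1,4): only reaches (1,1)(W), (0,3)(W), all W → L
(1,5): only reaches (1,2)(W), (0,4)(W), all W → L
(2,2): only reaches (1,1)(W), which is W → L
(2,4): only reaches (2,1)(W), (1,3)(W), all W → L
(3,4): only reaches (0,4)(W), (3,1)(W), (2,3)(W), all W → L
(4,1): only reaches (1,1)(W), (3,0)(W), all W → L
(4,2): only reaches (1,2)(W), (3,1)(W), all W → L
(4,3): only reaches (1,3)(W), (4,0)(W), (3,2)(W), all W → L
(5,1): only reaches (2,1)(W), (4,0)(W), all W → L
(5,5): only reaches (2,5)(W), (5,2)(W), (4,4)(W), all W → L
Every other cell has at least one move into one of the L cells above, so it is W.
(1,1): the move to (0,0) reaches an L cell, so W
(0,4): the move to (0,1) reaches an L cell, so W
(5,5): one of the L cells justified above, so L

(1,1): W, (0,4): W, (5,5): L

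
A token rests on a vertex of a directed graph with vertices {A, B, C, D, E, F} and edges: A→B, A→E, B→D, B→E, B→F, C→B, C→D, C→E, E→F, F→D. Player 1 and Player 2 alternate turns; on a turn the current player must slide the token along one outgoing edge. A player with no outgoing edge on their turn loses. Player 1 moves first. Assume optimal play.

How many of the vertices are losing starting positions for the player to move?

2

Positions with no move are L. A position that does have a move is losing for the player to move precisely when every available move leads to a winning position for the opponent. Fill in the labels:
Every edge goes from a vertex to one that appears earlier in the order D, F, E, B, C, A, so processing vertices in that order labels each vertex after all of its successors.
D: no outgoing edge → L
F: reaches L-position D → W
E: only reaches F(W), which is W → L
B: reaches L-position E → W
C: reaches L-position E → W
A: reaches L-position E → W
The L vertices are D, E; that is 2 in all.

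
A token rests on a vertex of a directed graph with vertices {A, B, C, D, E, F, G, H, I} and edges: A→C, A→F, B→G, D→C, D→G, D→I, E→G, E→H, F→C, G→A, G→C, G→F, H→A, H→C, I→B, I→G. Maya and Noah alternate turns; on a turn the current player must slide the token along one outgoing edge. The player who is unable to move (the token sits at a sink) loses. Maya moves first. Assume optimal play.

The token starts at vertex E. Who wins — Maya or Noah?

Classify positions by backward induction: terminal positions (no move available) are L. From any other position, the mover wins iff some move reaches an L.
Every edge goes from a vertex to one that appears earlier in the order C, F, A, G, H, B, I, E, D, so processing vertices in that order labels each vertex after all of its successors.
C: no outgoing edge → L
F: reaches L-position C → W
A: reaches L-position C → W
G: reaches L-position C → W
H: reaches L-position C → W
B: only reaches G(W), which is W → L
I: reaches L-position B → W
E: only reaches H(W), G(W), all W → L
D: reaches L-position C → W
The starting position E is L: whatever Maya does, the opponent receives a W position.

Noah wins.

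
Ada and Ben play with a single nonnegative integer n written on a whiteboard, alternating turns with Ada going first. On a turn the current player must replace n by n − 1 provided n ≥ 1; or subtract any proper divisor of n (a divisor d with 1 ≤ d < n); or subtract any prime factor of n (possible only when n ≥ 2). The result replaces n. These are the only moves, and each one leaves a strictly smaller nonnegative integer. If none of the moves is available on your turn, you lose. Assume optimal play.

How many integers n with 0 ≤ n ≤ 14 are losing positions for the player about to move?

4

Build the W/L table. Terminal = L. A non-terminal position is W if it has a move to some L; otherwise it is L.
n=0: no move → L
n=1: can move to 0, which is L ⇒ W
n=2: can move to 0, which is L ⇒ W
n=3: can move to 0, which is L ⇒ W
n=4: moves to 2(W), 3(W); every one is W ⇒ L
n=5: can move to 0, which is L ⇒ W
n=6: can move to 4, which is L ⇒ W
n=7: can move to 0, which is L ⇒ W
n=8: can move to 4, which is L ⇒ W
n=9: moves to 6(W), 8(W); every one is W ⇒ L
n=10: can move to 9, which is L ⇒ W
n=11: can move to 0, which is L ⇒ W
n=12: can move to 9, which is L ⇒ W
n=13: can move to 0, which is L ⇒ W
n=14: moves to 7(W), 12(W), 13(W); every one is W ⇒ L
L entries with 0 ≤ n ≤ 14: n = 0, 4, 9, 14; that makes 4.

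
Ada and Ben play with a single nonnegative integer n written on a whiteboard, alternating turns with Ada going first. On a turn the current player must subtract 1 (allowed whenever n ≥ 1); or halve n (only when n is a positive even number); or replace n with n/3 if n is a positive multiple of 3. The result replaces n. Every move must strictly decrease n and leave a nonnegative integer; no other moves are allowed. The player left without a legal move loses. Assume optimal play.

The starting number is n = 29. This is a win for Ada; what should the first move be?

Move to 28.

Classify positions by backward induction: terminal positions (no move available) are L. From any other position, the mover wins iff some move reaches an L.
n=0: no move → L
n=1: W (go to 0, an L position)
n=2: L (sole option 1(W) is W)
n=3: W (go to 2, an L position)
n=4: W (go to 2, an L position)
n=5: L (sole option 4(W) is W)
n=6: W (go to 2, an L position)
n=7: L (sole option 6(W) is W)
n=8: W (go to 7, an L position)
n=9: L (options 3(W), 8(W) are all W)
n=10: W (go to 5, an L position)
n=11: L (sole option 10(W) is W)
n=12: W (go to 11, an L position)
n=13: L (sole option 12(W) is W)
n=14: W (go to 7, an L position)
n=15: W (go to 5, an L position)
n=16: L (options 8(W), 15(W) are all W)
n=17: W (go to 16, an L position)
n=18: W (go to 9, an L position)
n=19: L (sole option 18(W) is W)
n=20: W (go to 19, an L position)
n=21: W (go to 7, an L position)
n=22: W (go to 11, an L position)
n=23: L (sole option 22(W) is W)
n=24: W (go to 23, an L position)
n=25: L (sole option 24(W) is W)
n=26: W (go to 13, an L position)
n=27: W (go to 9, an L position)
n=28: L (options 14(W), 27(W) are all W)
n=29: W (go to 28, an L position)
From 29, the L positions reachable in one move are: 28.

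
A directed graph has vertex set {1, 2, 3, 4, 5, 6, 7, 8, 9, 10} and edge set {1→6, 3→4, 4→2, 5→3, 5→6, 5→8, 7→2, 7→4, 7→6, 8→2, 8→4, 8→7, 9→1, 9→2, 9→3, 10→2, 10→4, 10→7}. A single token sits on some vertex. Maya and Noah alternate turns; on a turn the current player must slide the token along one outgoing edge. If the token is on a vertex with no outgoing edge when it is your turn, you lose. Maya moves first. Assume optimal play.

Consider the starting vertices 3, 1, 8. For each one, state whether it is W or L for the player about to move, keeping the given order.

Compute win/loss labels from the base case upward. A position with no move is L. Any other position is W if it can reach an L in one move, else L.
Every edge goes from a vertex to one that appears earlier in the order 2, 6, 4, 7, 8, 3, 5, 10, 1, 9, so processing vertices in that order labels each vertex after all of its successors.
2: no outgoing edge → L
6: no outgoing edge → L
4: →2(L), so W
7: →6(L), so W
8: →2(L), so W
3: →4(W) only, which is W, so L
5: →3(L), so W
10: →2(L), so W
1: →6(L), so W
9: →3(L), so W

3: L, 1: W, 8: W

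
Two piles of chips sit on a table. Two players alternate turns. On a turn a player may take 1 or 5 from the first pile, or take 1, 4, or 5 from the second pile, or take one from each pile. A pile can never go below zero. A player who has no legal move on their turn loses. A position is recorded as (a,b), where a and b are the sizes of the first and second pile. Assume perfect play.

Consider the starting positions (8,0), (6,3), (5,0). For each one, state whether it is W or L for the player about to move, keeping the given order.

Compute win/loss labels from the base case upward. A position with no move is L. Any other position is W if it can reach an L in one move, else L.
No move ever increases a pile, so every position that can arise here has a ≤ 8 and b ≤ 3; it is enough to label the cells with 0 ≤ a ≤ 8 and 0 ≤ b ≤ 3.
Every move lowers a or b (never raises either), so fill the grid row by row in increasing a, and left to right within a row: each cell's successors are then already labelled.
      b=0  b=1  b=2  b=3
a=0:    L    W    L    W
a=1:    W    W    W    W
a=2:    L    W    L    W
a=3:    W    W    W    W
a=4:    L    W    L    W
a=5:    W    W    W    W
a=6:    L    W    L    W
a=7:    W    W    W    W
a=8:    L    W    L    W
Cells with no legal move (terminal, hence L): (0,0).
The remaining L cells, each justified by listing all of its moves:
(0,2): only reaches (0,1)(W), which is W → L
(2,0): only reaches (1,0)(W), which is W → L
(2,2): only reaches (1,2)(W), (2,1)(W), (1,1)(W), all W → L
(4,0): only reaches (3,0)(W), which is W → L
(4,2): only reaches (3,2)(W), (4,1)(W), (3,1)(W), all W → L
(6,0): only reaches (5,0)(W), (1,0)(W), all W → L
(6,2): only reaches (5,2)(W), (1,2)(W), (6,1)(W), (5,1)(W), all W → L
(8,0): only reaches (7,0)(W), (3,0)(W), all W → L
(8,2): only reaches (7,2)(W), (3,2)(W), (8,1)(W), (7,1)(W), all W → L
Every other cell has at least one move into one of the L cells above, so it is W.
(8,0): one of the L cells justified above, so L
(6,3): the move to (6,2) reaches an L cell, so W
(5,0): the move to (4,0) reaches an L cell, so W

(8,0): L, (6,3): W, (5,0): W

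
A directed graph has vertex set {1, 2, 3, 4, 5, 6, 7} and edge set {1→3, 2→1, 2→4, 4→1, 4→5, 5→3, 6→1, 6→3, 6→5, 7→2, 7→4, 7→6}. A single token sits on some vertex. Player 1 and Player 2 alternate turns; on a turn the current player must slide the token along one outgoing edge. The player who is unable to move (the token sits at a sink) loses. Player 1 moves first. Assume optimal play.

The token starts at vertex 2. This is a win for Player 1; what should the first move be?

Move to 4.

Label each position W (a win for the player to move) or L (a loss). A position with no legal move is L; any other position is W exactly when some move reaches an L, and L when every move reaches a W.
Every edge goes from a vertex to one that appears earlier in the order 3, 1, 5, 6, 4, 2, 7, so processing vertices in that order labels each vertex after all of its successors.
3: no outgoing edge → L
1: can move to 3, which is L ⇒ W
5: can move to 3, which is L ⇒ W
6: can move to 3, which is L ⇒ W
4: moves to 5(W), 1(W); every one is W ⇒ L
2: can move to 4, which is L ⇒ W
7: can move to 4, which is L ⇒ W
From 2, the L positions reachable in one move are: 4.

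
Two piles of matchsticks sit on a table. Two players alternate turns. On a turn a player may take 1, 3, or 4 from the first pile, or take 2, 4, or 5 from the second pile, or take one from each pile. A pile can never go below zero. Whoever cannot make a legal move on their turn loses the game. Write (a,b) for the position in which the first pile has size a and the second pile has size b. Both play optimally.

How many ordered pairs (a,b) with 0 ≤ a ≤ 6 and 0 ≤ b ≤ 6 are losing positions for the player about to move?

12

Use the standard recursion: the mover loses at a terminal position; elsewhere, the mover wins exactly when some move hands the opponent an L position.
Every move lowers a or b (never raises either), so fill the grid row by row in increasing a, and left to right within a row: each cell's successors are then already labelled.
      b=0  b=1  b=2  b=3  b=4  b=5  b=6
a=0:    L    L    W    W    W    W    W
a=1:    W    W    W    L    L    W    W
a=2:    L    L    W    W    W    W    W
a=3:    W    W    W    L    L    W    W
a=4:    W    W    L    W    W    W    W
a=5:    W    W    W    W    W    L    L
a=6:    W    W    L    W    W    W    W
Cells with no legal move (terminal, hence L): (0,0), (0,1).
The remaining L cells, each justified by listing all of its moves:
(1,3): L (options (0,3)(W), (1,1)(W), (0,2)(W) are all W)
(1,4): L (options (0,4)(W), (1,2)(W), (1,0)(W), (0,3)(W) are all W)
(2,0): L (sole option (1,0)(W) is W)
(2,1): L (options (1,1)(W), (1,0)(W) are all W)
(3,3): L (options (2,3)(W), (0,3)(W), (3,1)(W), (2,2)(W) are all W)
(3,4): L (options (2,4)(W), (0,4)(W), (3,2)(W), (3,0)(W), (2,3)(W) are all W)
(4,2): L (options (3,2)(W), (1,2)(W), (0,2)(W), (4,0)(W), (3,1)(W) are all W)
(5,5): L (options (4,5)(W), (2,5)(W), (1,5)(W), (5,3)(W), (5,1)(W), (5,0)(W), (4,4)(W) are all W)
(5,6): L (options (4,6)(W), (2,6)(W), (1,6)(W), (5,4)(W), (5,2)(W), (5,1)(W), (4,5)(W) are all W)
(6,2): L (options (5,2)(W), (3,2)(W), (2,2)(W), (6,0)(W), (5,1)(W) are all W)
Every other cell has at least one move into one of the L cells above, so it is W.
L cells per row: a=0: 2, a=1: 2, a=2: 2, a=3: 2, a=4: 1, a=5: 2, a=6: 1; total 12.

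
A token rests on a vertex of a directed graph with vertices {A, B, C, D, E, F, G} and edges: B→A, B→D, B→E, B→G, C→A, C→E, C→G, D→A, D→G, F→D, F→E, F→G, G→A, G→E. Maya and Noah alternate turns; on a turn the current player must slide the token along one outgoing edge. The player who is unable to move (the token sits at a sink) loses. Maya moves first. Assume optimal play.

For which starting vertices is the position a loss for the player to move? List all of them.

Label each position W (a win for the player to move) or L (a loss). A position with no legal move is L; any other position is W exactly when some move reaches an L, and L when every move reaches a W.
Every edge goes from a vertex to one that appears earlier in the order A, E, G, C, D, B, F, so processing vertices in that order labels each vertex after all of its successors.
A: no outgoing edge → L
E: no outgoing edge → L
G: →E(L), so W
C: →E(L), so W
D: →A(L), so W
B: →E(L), so W
F: →E(L), so W
Reading off the rows marked L gives the requested list; there are 2 such vertices.

A, E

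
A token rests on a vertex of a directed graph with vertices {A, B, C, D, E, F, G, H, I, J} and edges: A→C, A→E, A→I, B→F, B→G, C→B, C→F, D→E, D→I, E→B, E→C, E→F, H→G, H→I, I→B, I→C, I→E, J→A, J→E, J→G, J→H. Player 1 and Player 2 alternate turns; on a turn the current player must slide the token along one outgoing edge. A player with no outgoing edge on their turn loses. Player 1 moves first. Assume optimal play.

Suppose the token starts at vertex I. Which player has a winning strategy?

Player 2 wins.

Work bottom-up. With no move the player to move loses. Otherwise the position is W if at least one move leads to an L position for the opponent, and L if every move leads to a W.
Every edge goes from a vertex to one that appears earlier in the order F, G, B, C, E, I, A, D, H, J, so processing vertices in that order labels each vertex after all of its successors.
F: no outgoing edge → L
G: no outgoing edge → L
B: reaches L-position G → W
C: reaches L-position F → W
E: reaches L-position F → W
I: only reaches E(W), C(W), B(W), all W → L
A: reaches L-position I → W
D: reaches L-position I → W
H: reaches L-position I → W
J: reaches L-position G → W
The starting position I is L: whatever Player 1 does, the opponent receives a W position.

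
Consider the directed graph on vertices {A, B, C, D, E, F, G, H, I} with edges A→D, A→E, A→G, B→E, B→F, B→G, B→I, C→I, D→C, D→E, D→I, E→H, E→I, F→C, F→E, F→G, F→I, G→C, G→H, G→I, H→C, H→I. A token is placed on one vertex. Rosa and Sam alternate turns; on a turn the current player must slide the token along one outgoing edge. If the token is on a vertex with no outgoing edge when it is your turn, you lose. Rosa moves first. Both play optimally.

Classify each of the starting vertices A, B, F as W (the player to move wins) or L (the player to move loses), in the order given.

A: L, B: W, F: W

Classify positions by backward induction: terminal positions (no move available) are L. From any other position, the mover wins iff some move reaches an L.
Every edge goes from a vertex to one that appears earlier in the order I, C, H, G, E, F, D, B, A, so processing vertices in that order labels each vertex after all of its successors.
I: no outgoing edge → L
C: →I(L), so W
H: →I(L), so W
G: →I(L), so W
E: →I(L), so W
F: →I(L), so W
D: →I(L), so W
B: →I(L), so W
A: →D(W), E(W), G(W) — all W, so L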